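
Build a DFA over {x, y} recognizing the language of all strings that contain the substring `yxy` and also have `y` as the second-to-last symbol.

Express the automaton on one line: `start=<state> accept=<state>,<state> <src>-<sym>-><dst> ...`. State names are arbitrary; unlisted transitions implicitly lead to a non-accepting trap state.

Build one automaton per condition and run them in lockstep. One (4 states) tracks whether and how much of `yxy` has been seen; the other (7 states) tracks the last 2 symbols read. Each combined state is a pair, one component from each; accept when both components accept. Minimizing collapses redundant product states.
        x   y  
>  q0   q0  q1 
   q1   q2  q1 
   q2   q0  q3 
   q3   q4  q5 
 * q4   q6  q3 
 * q5   q4  q5 
   q6   q6  q3 
(> = start, * = accepting)

start=q0 accept=q4,q5 q0-x->q0 q0-y->q1 q1-x->q2 q1-y->q1 q2-x->q0 q2-y->q3 q3-x->q4 q3-y->q5 q4-x->q6 q4-y->q3 q5-x->q4 q5-y->q5 q6-x->q6 q6-y->q3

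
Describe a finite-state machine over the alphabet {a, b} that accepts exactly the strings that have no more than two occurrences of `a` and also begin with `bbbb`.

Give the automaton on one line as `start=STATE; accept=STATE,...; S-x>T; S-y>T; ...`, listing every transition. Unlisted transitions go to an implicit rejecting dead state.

Run two small machines in parallel and take their product. One (4 states) tracks the count of `a`s, saturating at 3; the other (6 states) tracks whether the input so far still matches the prefix `bbbb`. Each combined state is a pair, one component from each; accept when both components accept.
          a    b  
>  S0     S1   S2 
   S1     S3   S1 
   S2     S1   S4 
   S3     S5   S3 
   S4     S1   S6 
   S5     S5   S5 
   S6     S1   S7 
 * S7     S8   S7 
 * S8     S9   S8 
 * S9    S10   S9 
   S10   S10  S10 
(> = start, * = accepting)

start=S0; accept=S7,S8,S9; S0-a>S1; S0-b>S2; S1-a>S3; S1-b>S1; S2-a>S1; S2-b>S4; S3-a>S5; S3-b>S3; S4-a>S1; S4-b>S6; S5-a>S5; S5-b>S5; S6-a>S1; S6-b>S7; S7-a>S8; S7-b>S7; S8-a>S9; S8-b>S8; S9-a>S10; S9-b>S9; S10-a>S10; S10-b>S10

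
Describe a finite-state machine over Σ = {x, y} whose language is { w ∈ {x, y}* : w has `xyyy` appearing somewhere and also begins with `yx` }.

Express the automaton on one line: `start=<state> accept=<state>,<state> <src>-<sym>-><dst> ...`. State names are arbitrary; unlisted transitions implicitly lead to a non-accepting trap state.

Run two small machines in parallel and take their product. The first has 5 states tracking whether and how much of `xyyy` has been seen; the second has 4 states tracking whether the input so far still matches the prefix `yx`. A product state is a pair (one from each), accepting exactly when both do. Equivalent product states are then merged.
        x   y  
>  q0   q1  q2 
   q1   q1  q1 
   q2   q3  q1 
   q3   q3  q4 
   q4   q3  q5 
   q5   q3  q6 
 * q6   q6  q6 
(> = start, * = accepting)

start=q0 accept=q6 q0-x->q1 q0-y->q2 q1-x->q1 q1-y->q1 q2-x->q3 q2-y->q1 q3-x->q3 q3-y->q4 q4-x->q3 q4-y->q5 q5-x->q3 q5-y->q6 q6-x->q6 q6-y->q6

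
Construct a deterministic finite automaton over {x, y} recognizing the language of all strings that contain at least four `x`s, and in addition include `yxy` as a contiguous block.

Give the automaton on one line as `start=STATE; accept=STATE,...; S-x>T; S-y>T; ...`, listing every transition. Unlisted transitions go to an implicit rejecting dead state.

start=A; accept=P; A-x>B; A-y>C; B-x>D; B-y>E; C-x>F; C-y>C; D-x>G; D-y>H; E-x>I; E-y>E; F-x>D; F-y>J; G-x>G; G-y>K; H-x>L; H-y>H; I-x>G; I-y>M; J-x>M; J-y>J; K-x>N; K-y>K; L-x>G; L-y>O; M-x>O; M-y>M; N-x>G; N-y>P; O-x>P; O-y>O; P-x>P; P-y>P

Handle the two conditions separately and then intersect. One (6 states) tracks the count of `x`s, saturating at 5; the other (4 states) tracks whether and how much of `yxy` has been seen. Each combined state is a pair, one component from each; accept when both components accept. Equivalent product states are then merged.
16 states suffice.
       x  y 
>  A   B  C 
   B   D  E 
   C   F  C 
   D   G  H 
   E   I  E 
   F   D  J 
   G   G  K 
   H   L  H 
   I   G  M 
   J   M  J 
   K   N  K 
   L   G  O 
   M   O  M 
   N   G  P 
   O   P  O 
 * P   P  P 
(> = start, * = accepting)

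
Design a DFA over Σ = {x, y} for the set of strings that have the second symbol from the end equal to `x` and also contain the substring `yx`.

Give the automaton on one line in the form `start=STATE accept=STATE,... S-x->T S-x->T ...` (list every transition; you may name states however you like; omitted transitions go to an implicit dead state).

Build one automaton per condition and run them in lockstep. One (7 states) tracks the last 2 symbols read; the other (3 states) tracks whether and how much of `yx` has been seen. Each combined state is a pair, one component from each; accept when both components accept. Equivalent product states are then merged.
        x   y  
>  q0   q0  q1 
   q1   q2  q1 
   q2   q3  q4 
 * q3   q3  q4 
 * q4   q2  q1 
(> = start, * = accepting)

start=q0 accept=q3,q4 q0-x->q0 q0-y->q1 q1-x->q2 q1-y->q1 q2-x->q3 q2-y->q4 q3-x->q3 q3-y->q4 q4-x->q2 q4-y->q1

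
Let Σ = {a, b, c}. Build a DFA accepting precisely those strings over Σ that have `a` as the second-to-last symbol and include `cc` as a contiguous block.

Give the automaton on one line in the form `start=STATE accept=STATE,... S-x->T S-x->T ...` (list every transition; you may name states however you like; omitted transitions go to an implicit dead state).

start=s0 accept=s4,s5 s0-a->s0 s0-b->s0 s0-c->s1 s1-a->s0 s1-b->s0 s1-c->s2 s2-a->s3 s2-b->s2 s2-c->s2 s3-a->s4 s3-b->s5 s3-c->s5 s4-a->s4 s4-b->s5 s4-c->s5 s5-a->s3 s5-b->s2 s5-c->s2

Handle the two conditions separately and then intersect. One (13 states) tracks the last 2 symbols read; the other (3 states) tracks whether and how much of `cc` has been seen. Each combined state is a pair, one component from each; accept when both components accept. Minimizing collapses redundant product states.
6 states suffice.
        a   b   c  
>  s0   s0  s0  s1 
   s1   s0  s0  s2 
   s2   s3  s2  s2 
   s3   s4  s5  s5 
 * s4   s4  s5  s5 
 * s5   s3  s2  s2 
(> = start, * = accepting)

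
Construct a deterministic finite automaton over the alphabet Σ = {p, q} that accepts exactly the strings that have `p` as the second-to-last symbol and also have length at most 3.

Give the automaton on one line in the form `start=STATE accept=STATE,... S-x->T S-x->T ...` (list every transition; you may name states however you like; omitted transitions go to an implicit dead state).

start=A accept=D,E A-p->B A-q->C B-p->D B-q->E C-p->F C-q->G D-p->E D-q->E E-p->G E-q->G F-p->E F-q->E G-p->G G-q->G

Handle the two conditions separately and then intersect. One (7 states) tracks the last 2 symbols read; the other (5 states) tracks the input length, saturating at 4. Each combined state is a pair, one component from each; accept when both components accept. After merging equivalent states the machine shrinks.
With 7 states:
       p  q 
>  A   B  C 
   B   D  E 
   C   F  G 
 * D   E  E 
 * E   G  G 
   F   E  E 
   G   G  G 
(> = start, * = accepting)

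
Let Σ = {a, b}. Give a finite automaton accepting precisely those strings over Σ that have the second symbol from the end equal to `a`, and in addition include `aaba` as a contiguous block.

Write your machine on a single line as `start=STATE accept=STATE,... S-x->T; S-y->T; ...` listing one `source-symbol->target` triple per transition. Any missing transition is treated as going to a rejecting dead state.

Build one automaton per condition and run them in lockstep. The first has 7 states tracking the last 2 symbols read; the second has 5 states tracking whether and how much of `aaba` has been seen. A product state is a pair (one from each), accepting exactly when both do. Minimizing collapses redundant product states.
With 8 states:
        a   b  
>  q0   q1  q0 
   q1   q2  q0 
   q2   q2  q3 
   q3   q4  q0 
   q4   q5  q6 
 * q5   q5  q6 
 * q6   q4  q7 
   q7   q4  q7 
(> = start, * = accepting)

start=q0; accept=q5,q6; q0-a->q1; q0-b->q0; q1-a->q2; q1-b->q0; q2-a->q2; q2-b->q3; q3-a->q4; q3-b->q0; q4-a->q5; q4-b->q6; q5-a->q5; q5-b->q6; q6-a->q4; q6-b->q7; q7-a->q4; q7-b->q7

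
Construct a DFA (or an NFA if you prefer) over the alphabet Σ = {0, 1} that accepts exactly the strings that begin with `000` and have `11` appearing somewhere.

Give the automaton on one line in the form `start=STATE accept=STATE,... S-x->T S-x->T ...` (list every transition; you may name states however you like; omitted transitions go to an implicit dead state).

Build one automaton per condition and run them in lockstep. One (5 states) tracks whether the input so far still matches the prefix `000`; the other (3 states) tracks whether and how much of `11` has been seen. Each combined state is a pair, one component from each; accept when both components accept. Minimizing collapses redundant product states.
        0   1  
>  S0   S1  S2 
   S1   S3  S2 
   S2   S2  S2 
   S3   S4  S2 
   S4   S4  S5 
   S5   S4  S6 
 * S6   S6  S6 
(> = start, * = accepting)

start=S0 accept=S6 S0-0->S1 S0-1->S2 S1-0->S3 S1-1->S2 S2-0->S2 S2-1->S2 S3-0->S4 S3-1->S2 S4-0->S4 S4-1->S5 S5-0->S4 S5-1->S6 S6-0->S6 S6-1->S6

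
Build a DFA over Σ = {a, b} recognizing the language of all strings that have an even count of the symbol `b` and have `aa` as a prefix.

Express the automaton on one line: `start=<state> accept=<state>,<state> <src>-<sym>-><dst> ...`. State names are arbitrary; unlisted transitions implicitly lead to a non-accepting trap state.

Run two small machines in parallel and take their product. One (2 states) tracks the count of `b`s modulo 2; the other (4 states) tracks whether the input so far still matches the prefix `aa`. Each combined state is a pair, one component from each; accept when both components accept. Equivalent product states are then merged.
A 5-state machine:
        a   b  
>  q0   q1  q2 
   q1   q3  q2 
   q2   q2  q2 
 * q3   q3  q4 
   q4   q4  q3 
(> = start, * = accepting)

start=q0 accept=q3 q0-a->q1 q0-b->q2 q1-a->q3 q1-b->q2 q2-a->q2 q2-b->q2 q3-a->q3 q3-b->q4 q4-a->q4 q4-b->q3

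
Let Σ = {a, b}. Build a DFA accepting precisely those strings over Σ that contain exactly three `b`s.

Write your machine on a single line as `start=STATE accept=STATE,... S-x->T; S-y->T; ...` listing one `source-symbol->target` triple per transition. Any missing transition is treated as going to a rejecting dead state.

start=S0; accept=S3; S0-a->S0; S0-b->S1; S1-a->S1; S1-b->S2; S2-a->S2; S2-b->S3; S3-a->S3; S3-b->S4; S4-a->S4; S4-b->S4

Count `b`s, saturating at 4: states S0 through S3 mean 0 through 3 `b`s seen; S4 means more than 3. Each `b` increments (capped at S4); other symbols loop. Accept from {S3}.
With 5 states:
        a   b  
>  S0   S0  S1 
   S1   S1  S2 
   S2   S2  S3 
 * S3   S3  S4 
   S4   S4  S4 
(> = start, * = accepting)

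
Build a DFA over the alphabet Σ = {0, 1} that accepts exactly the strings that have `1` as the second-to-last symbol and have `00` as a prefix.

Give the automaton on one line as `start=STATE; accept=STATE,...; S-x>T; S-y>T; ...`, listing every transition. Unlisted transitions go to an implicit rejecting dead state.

start=q0; accept=q5,q6; q0-0>q1; q0-1>q2; q1-0>q3; q1-1>q2; q2-0>q2; q2-1>q2; q3-0>q3; q3-1>q4; q4-0>q5; q4-1>q6; q5-0>q3; q5-1>q4; q6-0>q5; q6-1>q6

Run two small machines in parallel and take their product. The first has 7 states tracking the last 2 symbols read; the second has 4 states tracking whether the input so far still matches the prefix `00`. A product state is a pair (one from each), accepting exactly when both do. Equivalent product states are then merged.
7 states suffice.
        0   1  
>  q0   q1  q2 
   q1   q3  q2 
   q2   q2  q2 
   q3   q3  q4 
   q4   q5  q6 
 * q5   q3  q4 
 * q6   q5  q6 
(> = start, * = accepting)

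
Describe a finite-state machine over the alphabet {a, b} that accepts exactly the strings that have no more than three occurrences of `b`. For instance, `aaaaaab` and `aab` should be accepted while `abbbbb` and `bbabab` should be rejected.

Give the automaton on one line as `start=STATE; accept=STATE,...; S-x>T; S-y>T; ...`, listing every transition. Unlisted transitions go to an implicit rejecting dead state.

Only the number of `b`s matters, and only up to 4. Make a chain s0 → s1 → s2 → s3 → s4 advanced by each `b` (with s4 absorbing); every other symbol self-loops. The accepting set is {s0, s1, s2, s3}.
A 5-state machine:
        a   b  
>* s0   s0  s1 
 * s1   s1  s2 
 * s2   s2  s3 
 * s3   s3  s4 
   s4   s4  s4 
(> = start, * = accepting)

start=s0; accept=s0,s1,s2,s3; s0-a>s0; s0-b>s1; s1-a>s1; s1-b>s2; s2-a>s2; s2-b>s3; s3-a>s3; s3-b>s4; s4-a>s4; s4-b>s4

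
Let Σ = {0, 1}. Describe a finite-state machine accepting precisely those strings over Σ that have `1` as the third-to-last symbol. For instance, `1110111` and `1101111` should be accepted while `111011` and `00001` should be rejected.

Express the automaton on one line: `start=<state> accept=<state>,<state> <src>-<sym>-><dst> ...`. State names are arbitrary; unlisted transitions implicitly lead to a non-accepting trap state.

Because acceptance depends on a position counted from the end, the machine has to buffer the most recent 3 symbols. Make each state the string of the last up-to-3 symbols read; on input `x` shift the window left and append `x`. Accept when the buffered window has length 3 and begins with `1`.
With 15 states:
          0    1  
>  q0     q1   q2 
   q1     q3   q4 
   q2     q5   q6 
   q3     q7   q8 
   q4     q9  q10 
   q5    q11  q12 
   q6    q13  q14 
   q7     q7   q8 
   q8     q9  q10 
   q9    q11  q12 
   q10   q13  q14 
 * q11    q7   q8 
 * q12    q9  q10 
 * q13   q11  q12 
 * q14   q13  q14 
(> = start, * = accepting)

start=q0 accept=q11,q12,q13,q14 q0-0->q1 q0-1->q2 q1-0->q3 q1-1->q4 q2-0->q5 q2-1->q6 q3-0->q7 q3-1->q8 q4-0->q9 q4-1->q10 q5-0->q11 q5-1->q12 q6-0->q13 q6-1->q14 q7-0->q7 q7-1->q8 q8-0->q9 q8-1->q10 q9-0->q11 q9-1->q12 q10-0->q13 q10-1->q14 q11-0->q7 q11-1->q8 q12-0->q9 q12-1->q10 q13-0->q11 q13-1->q12 q14-0->q13 q14-1->q14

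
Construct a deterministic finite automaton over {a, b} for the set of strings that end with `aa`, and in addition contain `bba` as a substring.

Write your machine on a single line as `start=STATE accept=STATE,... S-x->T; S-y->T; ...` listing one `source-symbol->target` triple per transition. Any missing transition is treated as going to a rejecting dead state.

Run two small machines in parallel and take their product. One (3 states) tracks how much of the suffix `aa` has currently been matched; the other (4 states) tracks whether and how much of `bba` has been seen. Each combined state is a pair, one component from each; accept when both components accept. Equivalent product states are then merged.
        a   b  
>  S0   S0  S1 
   S1   S0  S2 
   S2   S3  S2 
   S3   S4  S2 
 * S4   S4  S2 
(> = start, * = accepting)

start=S0; accept=S4; S0-a->S0; S0-b->S1; S1-a->S0; S1-b->S2; S2-a->S3; S2-b->S2; S3-a->S4; S3-b->S2; S4-a->S4; S4-b->S2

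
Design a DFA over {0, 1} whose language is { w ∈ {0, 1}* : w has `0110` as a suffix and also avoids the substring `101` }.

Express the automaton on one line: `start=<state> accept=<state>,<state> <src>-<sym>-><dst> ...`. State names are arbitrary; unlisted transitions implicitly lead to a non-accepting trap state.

start=s0 accept=s7 s0-0->s1 s0-1->s2 s1-0->s1 s1-1->s3 s2-0->s4 s2-1->s2 s3-0->s4 s3-1->s5 s4-0->s1 s4-1->s6 s5-0->s7 s5-1->s2 s6-0->s6 s6-1->s6 s7-0->s1 s7-1->s6

Build one automaton per condition and run them in lockstep. One (5 states) tracks how much of the suffix `0110` has currently been matched; the other (4 states) tracks partial matches of the forbidden pattern `101`. Each combined state is a pair, one component from each; accept when both components accept. Equivalent product states are then merged.
With 8 states:
        0   1  
>  s0   s1  s2 
   s1   s1  s3 
   s2   s4  s2 
   s3   s4  s5 
   s4   s1  s6 
   s5   s7  s2 
   s6   s6  s6 
 * s7   s1  s6 
(> = start, * = accepting)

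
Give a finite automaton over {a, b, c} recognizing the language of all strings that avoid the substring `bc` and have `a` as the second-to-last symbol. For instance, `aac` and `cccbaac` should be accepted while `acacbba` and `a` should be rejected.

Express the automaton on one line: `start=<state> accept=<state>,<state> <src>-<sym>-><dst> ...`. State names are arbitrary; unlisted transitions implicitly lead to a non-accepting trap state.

start=S0 accept=S4,S5,S6 S0-a->S1 S0-b->S2 S0-c->S3 S1-a->S4 S1-b->S5 S1-c->S6 S2-a->S7 S2-b->S8 S2-c->S9 S3-a->S10 S3-b->S11 S3-c->S12 S4-a->S4 S4-b->S5 S4-c->S6 S5-a->S7 S5-b->S8 S5-c->S9 S6-a->S10 S6-b->S11 S6-c->S12 S7-a->S4 S7-b->S5 S7-c->S6 S8-a->S7 S8-b->S8 S8-c->S9 S9-a->S13 S9-b->S14 S9-c->S15 S10-a->S4 S10-b->S5 S10-c->S6 S11-a->S7 S11-b->S8 S11-c->S9 S12-a->S10 S12-b->S11 S12-c->S12 S13-a->S16 S13-b->S17 S13-c->S18 S14-a->S19 S14-b->S20 S14-c->S9 S15-a->S13 S15-b->S14 S15-c->S15 S16-a->S16 S16-b->S17 S16-c->S18 S17-a->S19 S17-b->S20 S17-c->S9 S18-a->S13 S18-b->S14 S18-c->S15 S19-a->S16 S19-b->S17 S19-c->S18 S20-a->S19 S20-b->S20 S20-c->S9

Build one automaton per condition and run them in lockstep. The first has 3 states tracking partial matches of the forbidden pattern `bc`; the second has 13 states tracking the last 2 symbols read. A product state is a pair (one from each), accepting exactly when both do.
21 states suffice.
          a    b    c  
>  S0     S1   S2   S3 
   S1     S4   S5   S6 
   S2     S7   S8   S9 
   S3    S10  S11  S12 
 * S4     S4   S5   S6 
 * S5     S7   S8   S9 
 * S6    S10  S11  S12 
   S7     S4   S5   S6 
   S8     S7   S8   S9 
   S9    S13  S14  S15 
   S10    S4   S5   S6 
   S11    S7   S8   S9 
   S12   S10  S11  S12 
   S13   S16  S17  S18 
   S14   S19  S20   S9 
   S15   S13  S14  S15 
   S16   S16  S17  S18 
   S17   S19  S20   S9 
   S18   S13  S14  S15 
   S19   S16  S17  S18 
   S20   S19  S20   S9 
(> = start, * = accepting)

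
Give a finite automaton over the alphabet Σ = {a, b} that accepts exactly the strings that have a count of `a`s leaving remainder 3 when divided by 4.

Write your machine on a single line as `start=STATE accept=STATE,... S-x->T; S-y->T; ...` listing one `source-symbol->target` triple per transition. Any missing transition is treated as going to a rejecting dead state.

start=q0; accept=q3; q0-a->q1; q0-b->q0; q1-a->q2; q1-b->q1; q2-a->q3; q2-b->q2; q3-a->q0; q3-b->q3

Keep the running count of `a`s modulo 4: each `a` advances along the cycle q0 → q1 → q2 → q3 → q0 while other symbols loop. Accept at q3.
A 4-state machine:
        a   b  
>  q0   q1  q0 
   q1   q2  q1 
   q2   q3  q2 
 * q3   q0  q3 
(> = start, * = accepting)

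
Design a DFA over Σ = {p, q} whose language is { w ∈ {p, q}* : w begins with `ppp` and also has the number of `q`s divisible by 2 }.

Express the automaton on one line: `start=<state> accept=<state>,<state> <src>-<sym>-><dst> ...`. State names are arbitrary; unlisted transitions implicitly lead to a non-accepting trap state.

start=A accept=E A-p->B A-q->C B-p->D B-q->C C-p->C C-q->C D-p->E D-q->C E-p->E E-q->F F-p->F F-q->E

Run two small machines in parallel and take their product. One (5 states) tracks whether the input so far still matches the prefix `ppp`; the other (2 states) tracks the count of `q`s modulo 2. Each combined state is a pair, one component from each; accept when both components accept. Minimizing collapses redundant product states.
A 6-state machine:
       p  q 
>  A   B  C 
   B   D  C 
   C   C  C 
   D   E  C 
 * E   E  F 
   F   F  E 
(> = start, * = accepting)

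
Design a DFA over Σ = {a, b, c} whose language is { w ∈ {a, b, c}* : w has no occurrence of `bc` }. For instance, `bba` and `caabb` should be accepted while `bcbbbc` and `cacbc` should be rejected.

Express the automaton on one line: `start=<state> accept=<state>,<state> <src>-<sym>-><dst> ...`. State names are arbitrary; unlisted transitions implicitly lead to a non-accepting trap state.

start=s0 accept=s0,s1 s0-a->s0 s0-b->s1 s0-c->s0 s1-a->s0 s1-b->s1 s1-c->s2 s2-a->s2 s2-b->s2 s2-c->s2

Track partial matches of the forbidden pattern `bc`. State s2 is a dead state reached once `bc` has occurred; every other state accepts. s0 means no part of `bc` is currently matched.
With 3 states:
        a   b   c  
>* s0   s0  s1  s0 
 * s1   s0  s1  s2 
   s2   s2  s2  s2 
(> = start, * = accepting)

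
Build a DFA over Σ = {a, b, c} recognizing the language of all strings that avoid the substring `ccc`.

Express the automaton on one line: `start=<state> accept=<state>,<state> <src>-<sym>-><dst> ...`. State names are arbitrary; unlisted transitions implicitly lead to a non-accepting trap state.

Track partial matches of the forbidden pattern `ccc`. State q3 is a dead state reached once `ccc` has occurred; every other state accepts. q0 means no part of `ccc` is currently matched.
4 states suffice.
        a   b   c  
>* q0   q0  q0  q1 
 * q1   q0  q0  q2 
 * q2   q0  q0  q3 
   q3   q3  q3  q3 
(> = start, * = accepting)

start=q0 accept=q0,q1,q2 q0-a->q0 q0-b->q0 q0-c->q1 q1-a->q0 q1-b->q0 q1-c->q2 q2-a->q0 q2-b->q0 q2-c->q3 q3-a->q3 q3-b->q3 q3-c->q3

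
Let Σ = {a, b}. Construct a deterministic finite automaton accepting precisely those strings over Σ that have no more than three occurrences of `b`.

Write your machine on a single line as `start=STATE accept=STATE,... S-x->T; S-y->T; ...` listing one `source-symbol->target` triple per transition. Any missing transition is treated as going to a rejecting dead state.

start=q0; accept=q0,q1,q2,q3; q0-a->q0; q0-b->q1; q1-a->q1; q1-b->q2; q2-a->q2; q2-b->q3; q3-a->q3; q3-b->q4; q4-a->q4; q4-b->q4

Count `b`s, saturating at 4: states q0 through q3 mean 0 through 3 `b`s seen; q4 means more than 3. Each `b` increments (capped at q4); other symbols loop. Accept from {q0, q1, q2, q3}.
5 states suffice.
        a   b  
>* q0   q0  q1 
 * q1   q1  q2 
 * q2   q2  q3 
 * q3   q3  q4 
   q4   q4  q4 
(> = start, * = accepting)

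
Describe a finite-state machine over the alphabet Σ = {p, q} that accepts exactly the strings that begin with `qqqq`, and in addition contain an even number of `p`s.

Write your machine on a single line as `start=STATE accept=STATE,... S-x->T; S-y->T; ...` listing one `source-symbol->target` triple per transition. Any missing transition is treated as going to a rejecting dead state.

start=S0; accept=S6; S0-p->S1; S0-q->S2; S1-p->S3; S1-q->S1; S2-p->S1; S2-q->S4; S3-p->S1; S3-q->S3; S4-p->S1; S4-q->S5; S5-p->S1; S5-q->S6; S6-p->S7; S6-q->S6; S7-p->S6; S7-q->S7

Build one automaton per condition and run them in lockstep. One (6 states) tracks whether the input so far still matches the prefix `qqqq`; the other (2 states) tracks the count of `p`s modulo 2. Each combined state is a pair, one component from each; accept when both components accept.
        p   q  
>  S0   S1  S2 
   S1   S3  S1 
   S2   S1  S4 
   S3   S1  S3 
   S4   S1  S5 
   S5   S1  S6 
 * S6   S7  S6 
   S7   S6  S7 
(> = start, * = accepting)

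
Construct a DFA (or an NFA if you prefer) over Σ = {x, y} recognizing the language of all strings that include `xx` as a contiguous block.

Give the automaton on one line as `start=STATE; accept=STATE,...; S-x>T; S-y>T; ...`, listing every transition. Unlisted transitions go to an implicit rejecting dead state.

Track how much of `xx` has been matched so far: state s0 is no progress, s2 is the absorbing accept state reached once `xx` has occurred. Intermediate states record partial matches; on a mismatch, fall back to the longest reusable overlap.
3 states suffice.
        x   y  
>  s0   s1  s0 
   s1   s2  s0 
 * s2   s2  s2 
(> = start, * = accepting)

start=s0; accept=s2; s0-x>s1; s0-y>s0; s1-x>s2; s1-y>s0; s2-x>s2; s2-y>s2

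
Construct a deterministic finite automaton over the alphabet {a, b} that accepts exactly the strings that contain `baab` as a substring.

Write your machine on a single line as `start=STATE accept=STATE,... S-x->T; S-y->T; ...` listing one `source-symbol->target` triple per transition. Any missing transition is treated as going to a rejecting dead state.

start=q0; accept=q4; q0-a->q0; q0-b->q1; q1-a->q2; q1-b->q1; q2-a->q3; q2-b->q1; q3-a->q0; q3-b->q4; q4-a->q4; q4-b->q4

States q0..q3 record the length of the longest prefix of `baab` that matches the current input suffix. Reaching q4 means `baab` has been seen, and we stay there forever. Accept from q4.
        a   b  
>  q0   q0  q1 
   q1   q2  q1 
   q2   q3  q1 
   q3   q0  q4 
 * q4   q4  q4 
(> = start, * = accepting)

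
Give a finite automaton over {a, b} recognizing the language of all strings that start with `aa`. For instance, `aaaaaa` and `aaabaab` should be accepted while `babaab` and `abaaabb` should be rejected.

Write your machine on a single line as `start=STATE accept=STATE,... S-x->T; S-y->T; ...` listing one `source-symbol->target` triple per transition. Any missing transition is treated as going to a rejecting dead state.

Walk along `aa` while the input agrees: from s0 take `a` to s1, and so on. Any deviation drops to the rejecting sink s3. Once s2 is reached the prefix is confirmed and every continuation is accepted.
A 4-state machine:
        a   b  
>  s0   s1  s3 
   s1   s2  s3 
 * s2   s2  s2 
   s3   s3  s3 
(> = start, * = accepting)

start=s0; accept=s2; s0-a->s1; s0-b->s3; s1-a->s2; s1-b->s3; s2-a->s2; s2-b->s2; s3-a->s3; s3-b->s3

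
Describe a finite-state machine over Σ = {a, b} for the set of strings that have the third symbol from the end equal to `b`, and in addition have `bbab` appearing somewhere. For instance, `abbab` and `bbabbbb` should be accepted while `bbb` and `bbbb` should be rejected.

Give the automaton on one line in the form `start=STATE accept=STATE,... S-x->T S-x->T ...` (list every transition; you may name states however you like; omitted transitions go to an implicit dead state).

Build one automaton per condition and run them in lockstep. One (15 states) tracks the last 3 symbols read; the other (5 states) tracks whether and how much of `bbab` has been seen. Each combined state is a pair, one component from each; accept when both components accept. Equivalent product states are then merged.
12 states suffice.
          a    b  
>  s0     s0   s1 
   s1     s0   s2 
   s2     s3   s2 
   s3     s0   s4 
 * s4     s5   s6 
   s5     s7   s4 
   s6     s8   s9 
 * s7    s10  s11 
 * s8     s7   s4 
 * s9     s8   s9 
   s10   s10  s11 
   s11    s5   s6 
(> = start, * = accepting)

start=s0 accept=s4,s7,s8,s9 s0-a->s0 s0-b->s1 s1-a->s0 s1-b->s2 s2-a->s3 s2-b->s2 s3-a->s0 s3-b->s4 s4-a->s5 s4-b->s6 s5-a->s7 s5-b->s4 s6-a->s8 s6-b->s9 s7-a->s10 s7-b->s11 s8-a->s7 s8-b->s4 s9-a->s8 s9-b->s9 s10-a->s10 s10-b->s11 s11-a->s5 s11-b->s6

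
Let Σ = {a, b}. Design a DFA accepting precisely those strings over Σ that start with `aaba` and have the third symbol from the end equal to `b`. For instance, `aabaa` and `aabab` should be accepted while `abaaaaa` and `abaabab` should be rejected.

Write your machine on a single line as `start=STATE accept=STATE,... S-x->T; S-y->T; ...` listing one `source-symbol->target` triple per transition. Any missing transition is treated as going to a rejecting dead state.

Build one automaton per condition and run them in lockstep. One (6 states) tracks whether the input so far still matches the prefix `aaba`; the other (15 states) tracks the last 3 symbols read. Each combined state is a pair, one component from each; accept when both components accept.
24 states suffice.
          a    b  
>  s0     s1   s2 
   s1     s3   s4 
   s2     s5   s6 
   s3     s7   s8 
   s4     s9  s10 
   s5    s11  s12 
   s6    s13  s14 
   s7     s7  s15 
   s8    s16  s10 
   s9    s11  s12 
   s10   s13  s14 
   s11    s7  s15 
   s12    s9  s10 
   s13   s11  s12 
   s14   s13  s14 
   s15    s9  s10 
   s16   s17  s18 
 * s17   s19  s20 
 * s18   s16  s21 
   s19   s19  s20 
   s20   s16  s21 
   s21   s22  s23 
 * s22   s17  s18 
 * s23   s22  s23 
(> = start, * = accepting)

start=s0; accept=s17,s18,s22,s23; s0-a->s1; s0-b->s2; s1-a->s3; s1-b->s4; s2-a->s5; s2-b->s6; s3-a->s7; s3-b->s8; s4-a->s9; s4-b->s10; s5-a->s11; s5-b->s12; s6-a->s13; s6-b->s14; s7-a->s7; s7-b->s15; s8-a->s16; s8-b->s10; s9-a->s11; s9-b->s12; s10-a->s13; s10-b->s14; s11-a->s7; s11-b->s15; s12-a->s9; s12-b->s10; s13-a->s11; s13-b->s12; s14-a->s13; s14-b->s14; s15-a->s9; s15-b->s10; s16-a->s17; s16-b->s18; s17-a->s19; s17-b->s20; s18-a->s16; s18-b->s21; s19-a->s19; s19-b->s20; s20-a->s16; s20-b->s21; s21-a->s22; s21-b->s23; s22-a->s17; s22-b->s18; s23-a->s22; s23-b->s23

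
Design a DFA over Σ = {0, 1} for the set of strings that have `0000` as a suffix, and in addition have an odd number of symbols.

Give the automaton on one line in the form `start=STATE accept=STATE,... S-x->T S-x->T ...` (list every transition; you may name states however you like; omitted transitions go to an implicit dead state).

Handle the two conditions separately and then intersect. The first has 5 states tracking how much of the suffix `0000` has currently been matched; the second has 2 states tracking the input length modulo 2. A product state is a pair (one from each), accepting exactly when both do.
A 10-state machine:
        0   1  
>  q0   q1  q2 
   q1   q3  q0 
   q2   q4  q0 
   q3   q5  q2 
   q4   q6  q2 
   q5   q7  q0 
   q6   q8  q0 
   q7   q9  q2 
   q8   q9  q2 
 * q9   q7  q0 
(> = start, * = accepting)

start=q0 accept=q9 q0-0->q1 q0-1->q2 q1-0->q3 q1-1->q0 q2-0->q4 q2-1->q0 q3-0->q5 q3-1->q2 q4-0->q6 q4-1->q2 q5-0->q7 q5-1->q0 q6-0->q8 q6-1->q0 q7-0->q9 q7-1->q2 q8-0->q9 q8-1->q2 q9-0->q7 q9-1->q0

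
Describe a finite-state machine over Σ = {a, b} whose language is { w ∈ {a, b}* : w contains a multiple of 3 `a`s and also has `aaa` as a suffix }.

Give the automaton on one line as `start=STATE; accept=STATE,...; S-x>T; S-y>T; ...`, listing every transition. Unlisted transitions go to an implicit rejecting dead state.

Build one automaton per condition and run them in lockstep. The first has 3 states tracking the count of `a`s modulo 3; the second has 4 states tracking how much of the suffix `aaa` has currently been matched. A product state is a pair (one from each), accepting exactly when both do. After merging equivalent states the machine shrinks.
A 6-state machine:
        a   b  
>  q0   q1  q0 
   q1   q2  q3 
   q2   q4  q5 
   q3   q5  q3 
 * q4   q1  q0 
   q5   q0  q5 
(> = start, * = accepting)

start=q0; accept=q4; q0-a>q1; q0-b>q0; q1-a>q2; q1-b>q3; q2-a>q4; q2-b>q5; q3-a>q5; q3-b>q3; q4-a>q1; q4-b>q0; q5-a>q0; q5-b>q5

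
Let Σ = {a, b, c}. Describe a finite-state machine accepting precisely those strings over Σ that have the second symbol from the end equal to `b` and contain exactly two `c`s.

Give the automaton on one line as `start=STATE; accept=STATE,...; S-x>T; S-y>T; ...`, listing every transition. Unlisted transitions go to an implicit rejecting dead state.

start=q0; accept=q4,q7; q0-a>q0; q0-b>q0; q0-c>q1; q1-a>q1; q1-b>q2; q1-c>q3; q2-a>q1; q2-b>q2; q2-c>q4; q3-a>q3; q3-b>q5; q3-c>q6; q4-a>q3; q4-b>q5; q4-c>q6; q5-a>q4; q5-b>q7; q5-c>q6; q6-a>q6; q6-b>q6; q6-c>q6; q7-a>q4; q7-b>q7; q7-c>q6

Build one automaton per condition and run them in lockstep. The first has 13 states tracking the last 2 symbols read; the second has 4 states tracking the count of `c`s, saturating at 3. A product state is a pair (one from each), accepting exactly when both do. Equivalent product states are then merged.
        a   b   c  
>  q0   q0  q0  q1 
   q1   q1  q2  q3 
   q2   q1  q2  q4 
   q3   q3  q5  q6 
 * q4   q3  q5  q6 
   q5   q4  q7  q6 
   q6   q6  q6  q6 
 * q7   q4  q7  q6 
(> = start, * = accepting)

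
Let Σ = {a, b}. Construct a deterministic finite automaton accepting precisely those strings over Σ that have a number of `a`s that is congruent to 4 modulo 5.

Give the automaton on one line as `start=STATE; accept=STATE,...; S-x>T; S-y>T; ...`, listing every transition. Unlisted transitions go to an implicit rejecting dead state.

start=S0; accept=S4; S0-a>S1; S0-b>S0; S1-a>S2; S1-b>S1; S2-a>S3; S2-b>S2; S3-a>S4; S3-b>S3; S4-a>S0; S4-b>S4

The only thing that matters is how many `a`s have appeared, reduced mod 5. Use one state per residue: S0 for 0, …, S4 for 4. Reading `a` moves to the next residue; anything else stays put. S4 is accepting.
        a   b  
>  S0   S1  S0 
   S1   S2  S1 
   S2   S3  S2 
   S3   S4  S3 
 * S4   S0  S4 
(> = start, * = accepting)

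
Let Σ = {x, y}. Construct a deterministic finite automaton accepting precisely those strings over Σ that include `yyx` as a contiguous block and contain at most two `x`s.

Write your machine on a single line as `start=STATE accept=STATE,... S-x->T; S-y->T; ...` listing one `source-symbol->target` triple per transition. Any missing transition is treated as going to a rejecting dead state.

Handle the two conditions separately and then intersect. The first has 4 states tracking whether and how much of `yyx` has been seen; the second has 4 states tracking the count of `x`s, saturating at 3. A product state is a pair (one from each), accepting exactly when both do.
          x    y  
>  S0     S1   S2 
   S1     S3   S4 
   S2     S1   S5 
   S3     S6   S7 
   S4     S3   S8 
   S5     S9   S5 
   S6     S6  S10 
   S7     S6  S11 
   S8    S12   S8 
 * S9    S12   S9 
   S10    S6  S13 
   S11   S14  S11 
 * S12   S14  S12 
   S13   S14  S13 
   S14   S14  S14 
(> = start, * = accepting)

start=S0; accept=S9,S12; S0-x->S1; S0-y->S2; S1-x->S3; S1-y->S4; S2-x->S1; S2-y->S5; S3-x->S6; S3-y->S7; S4-x->S3; S4-y->S8; S5-x->S9; S5-y->S5; S6-x->S6; S6-y->S10; S7-x->S6; S7-y->S11; S8-x->S12; S8-y->S8; S9-x->S12; S9-y->S9; S10-x->S6; S10-y->S13; S11-x->S14; S11-y->S11; S12-x->S14; S12-y->S12; S13-x->S14; S13-y->S13; S14-x->S14; S14-y->S14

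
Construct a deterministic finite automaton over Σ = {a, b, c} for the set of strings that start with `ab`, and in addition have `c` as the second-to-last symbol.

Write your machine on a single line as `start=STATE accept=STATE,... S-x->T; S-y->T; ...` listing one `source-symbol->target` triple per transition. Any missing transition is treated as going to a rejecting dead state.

start=q0; accept=q5,q6; q0-a->q1; q0-b->q2; q0-c->q2; q1-a->q2; q1-b->q3; q1-c->q2; q2-a->q2; q2-b->q2; q2-c->q2; q3-a->q3; q3-b->q3; q3-c->q4; q4-a->q5; q4-b->q5; q4-c->q6; q5-a->q3; q5-b->q3; q5-c->q4; q6-a->q5; q6-b->q5; q6-c->q6

Handle the two conditions separately and then intersect. One (4 states) tracks whether the input so far still matches the prefix `ab`; the other (13 states) tracks the last 2 symbols read. Each combined state is a pair, one component from each; accept when both components accept. After merging equivalent states the machine shrinks.
7 states suffice.
        a   b   c  
>  q0   q1  q2  q2 
   q1   q2  q3  q2 
   q2   q2  q2  q2 
   q3   q3  q3  q4 
   q4   q5  q5  q6 
 * q5   q3  q3  q4 
 * q6   q5  q5  q6 
(> = start, * = accepting)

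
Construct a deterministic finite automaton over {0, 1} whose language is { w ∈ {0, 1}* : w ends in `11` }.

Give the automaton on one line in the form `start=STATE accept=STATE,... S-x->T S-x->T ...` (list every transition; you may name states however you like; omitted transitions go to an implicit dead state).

Let each state record the length of the longest suffix of the input read so far that is also a prefix of `11`. s1 means the last symbol is `1`; s2 means the last 2 symbols are `11`. Accept only at s2, where the string currently ends in `11`.
A 3-state machine:
        0   1  
>  s0   s0  s1 
   s1   s0  s2 
 * s2   s0  s2 
(> = start, * = accepting)

start=s0 accept=s2 s0-0->s0 s0-1->s1 s1-0->s0 s1-1->s2 s2-0->s0 s2-1->s2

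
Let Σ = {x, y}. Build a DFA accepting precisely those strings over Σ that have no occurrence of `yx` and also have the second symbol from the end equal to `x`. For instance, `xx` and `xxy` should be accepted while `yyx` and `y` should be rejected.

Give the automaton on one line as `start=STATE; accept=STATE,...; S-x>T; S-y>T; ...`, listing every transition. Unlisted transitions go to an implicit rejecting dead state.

Run two small machines in parallel and take their product. The first has 3 states tracking partial matches of the forbidden pattern `yx`; the second has 7 states tracking the last 2 symbols read. A product state is a pair (one from each), accepting exactly when both do.
10 states suffice.
        x   y  
>  q0   q1  q2 
   q1   q3  q4 
   q2   q5  q6 
 * q3   q3  q4 
 * q4   q5  q6 
   q5   q7  q8 
   q6   q5  q6 
   q7   q7  q8 
   q8   q5  q9 
   q9   q5  q9 
(> = start, * = accepting)

start=q0; accept=q3,q4; q0-x>q1; q0-y>q2; q1-x>q3; q1-y>q4; q2-x>q5; q2-y>q6; q3-x>q3; q3-y>q4; q4-x>q5; q4-y>q6; q5-x>q7; q5-y>q8; q6-x>q5; q6-y>q6; q7-x>q7; q7-y>q8; q8-x>q5; q8-y>q9; q9-x>q5; q9-y>q9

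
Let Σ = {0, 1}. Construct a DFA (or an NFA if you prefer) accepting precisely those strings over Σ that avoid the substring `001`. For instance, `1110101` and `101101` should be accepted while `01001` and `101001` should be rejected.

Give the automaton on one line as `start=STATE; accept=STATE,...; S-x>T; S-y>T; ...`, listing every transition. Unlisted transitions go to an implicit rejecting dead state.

This is the complement of 'contains `001`'. Use the same substring-matching states — q0 through q3 holding how much of `001` has just been matched — but flip the accepting set: everything except the trap q3 accepts.
With 4 states:
        0   1  
>* q0   q1  q0 
 * q1   q2  q0 
 * q2   q2  q3 
   q3   q3  q3 
(> = start, * = accepting)

start=q0; accept=q0,q1,q2; q0-0>q1; q0-1>q0; q1-0>q2; q1-1>q0; q2-0>q2; q2-1>q3; q3-0>q3; q3-1>q3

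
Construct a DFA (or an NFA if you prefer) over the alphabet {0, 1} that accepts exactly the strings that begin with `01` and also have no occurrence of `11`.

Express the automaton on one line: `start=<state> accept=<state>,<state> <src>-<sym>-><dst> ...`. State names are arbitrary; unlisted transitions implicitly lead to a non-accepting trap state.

Run two small machines in parallel and take their product. The first has 4 states tracking whether the input so far still matches the prefix `01`; the second has 3 states tracking partial matches of the forbidden pattern `11`. A product state is a pair (one from each), accepting exactly when both do.
        0   1  
>  q0   q1  q2 
   q1   q3  q4 
   q2   q3  q5 
   q3   q3  q2 
 * q4   q6  q7 
   q5   q5  q5 
 * q6   q6  q4 
   q7   q7  q7 
(> = start, * = accepting)

start=q0 accept=q4,q6 q0-0->q1 q0-1->q2 q1-0->q3 q1-1->q4 q2-0->q3 q2-1->q5 q3-0->q3 q3-1->q2 q4-0->q6 q4-1->q7 q5-0->q5 q5-1->q5 q6-0->q6 q6-1->q4 q7-0->q7 q7-1->q7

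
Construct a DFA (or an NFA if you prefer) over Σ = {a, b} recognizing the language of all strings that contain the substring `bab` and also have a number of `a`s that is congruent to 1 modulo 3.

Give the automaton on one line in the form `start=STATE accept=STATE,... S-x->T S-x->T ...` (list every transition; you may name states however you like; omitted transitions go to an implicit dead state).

start=s0 accept=s8 s0-a->s1 s0-b->s2 s1-a->s3 s1-b->s4 s2-a->s5 s2-b->s2 s3-a->s0 s3-b->s6 s4-a->s7 s4-b->s4 s5-a->s3 s5-b->s8 s6-a->s9 s6-b->s6 s7-a->s0 s7-b->s10 s8-a->s10 s8-b->s8 s9-a->s1 s9-b->s11 s10-a->s11 s10-b->s10 s11-a->s8 s11-b->s11

Handle the two conditions separately and then intersect. The first has 4 states tracking whether and how much of `bab` has been seen; the second has 3 states tracking the count of `a`s modulo 3. A product state is a pair (one from each), accepting exactly when both do.
With 12 states:
          a    b  
>  s0     s1   s2 
   s1     s3   s4 
   s2     s5   s2 
   s3     s0   s6 
   s4     s7   s4 
   s5     s3   s8 
   s6     s9   s6 
   s7     s0  s10 
 * s8    s10   s8 
   s9     s1  s11 
   s10   s11  s10 
   s11    s8  s11 
(> = start, * = accepting)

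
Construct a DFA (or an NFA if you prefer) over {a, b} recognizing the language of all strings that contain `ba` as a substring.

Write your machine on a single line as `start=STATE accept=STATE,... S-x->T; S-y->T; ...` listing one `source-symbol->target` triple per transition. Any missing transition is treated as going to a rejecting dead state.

start=s0; accept=s2; s0-a->s0; s0-b->s1; s1-a->s2; s1-b->s1; s2-a->s2; s2-b->s2

Track how much of `ba` has been matched so far: state s0 is no progress, s2 is the absorbing accept state reached once `ba` has occurred. Intermediate states record partial matches; on a mismatch, fall back to the longest reusable overlap.
        a   b  
>  s0   s0  s1 
   s1   s2  s1 
 * s2   s2  s2 
(> = start, * = accepting)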